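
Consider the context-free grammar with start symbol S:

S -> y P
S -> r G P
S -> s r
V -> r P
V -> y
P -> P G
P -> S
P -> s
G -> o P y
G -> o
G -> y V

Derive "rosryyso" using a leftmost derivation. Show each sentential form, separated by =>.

S => rGP   [S -> r G P]
rGP => roPyP   [G -> o P y]
roPyP => roSyP   [P -> S]
roSyP => rosryP   [S -> s r]
rosryP => rosryS   [P -> S]
rosryS => rosryyP   [S -> y P]
rosryyP => rosryyPG   [P -> P G]
rosryyPG => rosryysG   [P -> s]
rosryysG => rosryyso   [G -> o]

S => rGP => roPyP => roSyP => rosryP => rosryS => rosryyP => rosryyPG => rosryysG => rosryyso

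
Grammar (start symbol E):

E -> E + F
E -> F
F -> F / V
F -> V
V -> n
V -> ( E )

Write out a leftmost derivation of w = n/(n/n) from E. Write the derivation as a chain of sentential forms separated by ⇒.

E⇒F⇒F/V⇒V/V⇒n/V⇒n/(E)⇒n/(F)⇒n/(F/V)⇒n/(V/V)⇒n/(n/V)⇒n/(n/n)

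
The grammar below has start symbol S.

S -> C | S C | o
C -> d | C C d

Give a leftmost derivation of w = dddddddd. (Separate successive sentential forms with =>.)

S => SC   [S -> S C]
SC => SCC   [S -> S C]
SCC => SCCC   [S -> S C]
SCCC => CCCC   [S -> C]
CCCC => CCdCCC   [C -> C C d]
CCdCCC => CCdCdCCC   [C -> C C d]
CCdCdCCC => dCdCdCCC   [C -> d]
dCdCdCCC => dddCdCCC   [C -> d]
dddCdCCC => dddddCCC   [C -> d]
dddddCCC => ddddddCC   [C -> d]
ddddddCC => dddddddC   [C -> d]
dddddddC => dddddddd   [C -> d]

S=>SC=>SCC=>SCCC=>CCCC=>CCdCCC=>CCdCdCCC=>dCdCdCCC=>dddCdCCC=>dddddCCC=>ddddddCC=>dddddddC=>dddddddd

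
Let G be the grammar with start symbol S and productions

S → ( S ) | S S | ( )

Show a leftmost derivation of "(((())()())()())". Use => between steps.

S => (S) => (SS) => (SSS) => ((S)SS) => ((SS)SS) => ((SSS)SS) => (((S)SS)SS) => (((())SS)SS) => (((())()S)SS) => (((())()())SS) => (((())()())()S) => (((())()())()())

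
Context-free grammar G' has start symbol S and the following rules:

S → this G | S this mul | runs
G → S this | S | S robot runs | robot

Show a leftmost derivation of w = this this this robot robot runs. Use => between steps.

S => this G => this S => this this G => this this S robot runs => this this this G robot runs => this this this robot robot runs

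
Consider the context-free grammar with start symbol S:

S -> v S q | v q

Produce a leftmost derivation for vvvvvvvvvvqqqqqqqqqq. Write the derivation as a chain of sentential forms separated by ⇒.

S ⇒ vSq   [S -> v S q]
vSq ⇒ vvSqq   [S -> v S q]
vvSqq ⇒ vvvSqqq   [S -> v S q]
vvvSqqq ⇒ vvvvSqqqq   [S -> v S q]
vvvvSqqqq ⇒ vvvvvSqqqqq   [S -> v S q]
vvvvvSqqqqq ⇒ vvvvvvSqqqqqq   [S -> v S q]
vvvvvvSqqqqqq ⇒ vvvvvvvSqqqqqqq   [S -> v S q]
vvvvvvvSqqqqqqq ⇒ vvvvvvvvSqqqqqqqq   [S -> v S q]
vvvvvvvvSqqqqqqqq ⇒ vvvvvvvvvSqqqqqqqqq   [S -> v S q]
vvvvvvvvvSqqqqqqqqq ⇒ vvvvvvvvvvqqqqqqqqqq   [S -> v q]

S⇒vSq⇒vvSqq⇒vvvSqqq⇒vvvvSqqqq⇒vvvvvSqqqqq⇒vvvvvvSqqqqqq⇒vvvvvvvSqqqqqqq⇒vvvvvvvvSqqqqqqqq⇒vvvvvvvvvSqqqqqqqqq⇒vvvvvvvvvvqqqqqqqqqq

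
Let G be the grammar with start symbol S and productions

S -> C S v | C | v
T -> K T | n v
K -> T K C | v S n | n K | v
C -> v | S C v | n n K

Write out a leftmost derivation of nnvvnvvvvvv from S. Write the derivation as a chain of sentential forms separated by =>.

S => CSv => nnKSv => nnvSnSv => nnvvnSv => nnvvnCSvv => nnvvnSCvSvv => nnvvnvCvSvv => nnvvnvvvSvv => nnvvnvvvvvv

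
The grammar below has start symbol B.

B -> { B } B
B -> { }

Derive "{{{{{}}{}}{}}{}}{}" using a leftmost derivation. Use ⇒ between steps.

B ⇒ {B}B ⇒ {{B}B}B ⇒ {{{B}B}B}B ⇒ {{{{B}B}B}B}B ⇒ {{{{{}}B}B}B}B ⇒ {{{{{}}{}}B}B}B ⇒ {{{{{}}{}}{}}B}B ⇒ {{{{{}}{}}{}}{}}B ⇒ {{{{{}}{}}{}}{}}{}

B ⇒ {B}B   [B -> { B } B]
{B}B ⇒ {{B}B}B   [B -> { B } B]
{{B}B}B ⇒ {{{B}B}B}B   [B -> { B } B]
{{{B}B}B}B ⇒ {{{{B}B}B}B}B   [B -> { B } B]
{{{{B}B}B}B}B ⇒ {{{{{}}B}B}B}B   [B -> { }]
{{{{{}}B}B}B}B ⇒ {{{{{}}{}}B}B}B   [B -> { }]
{{{{{}}{}}B}B}B ⇒ {{{{{}}{}}{}}B}B   [B -> { }]
{{{{{}}{}}{}}B}B ⇒ {{{{{}}{}}{}}{}}B   [B -> { }]
{{{{{}}{}}{}}{}}B ⇒ {{{{{}}{}}{}}{}}{}   [B -> { }]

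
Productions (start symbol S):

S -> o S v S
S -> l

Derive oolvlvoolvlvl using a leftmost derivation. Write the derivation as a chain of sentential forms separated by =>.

S => oSvS => ooSvSvS => oolvSvS => oolvlvS => oolvlvoSvS => oolvlvooSvSvS => oolvlvoolvSvS => oolvlvoolvlvS => oolvlvoolvlvl

S => oSvS   [S -> o S v S]
oSvS => ooSvSvS   [S -> o S v S]
ooSvSvS => oolvSvS   [S -> l]
oolvSvS => oolvlvS   [S -> l]
oolvlvS => oolvlvoSvS   [S -> o S v S]
oolvlvoSvS => oolvlvooSvSvS   [S -> o S v S]
oolvlvooSvSvS => oolvlvoolvSvS   [S -> l]
oolvlvoolvSvS => oolvlvoolvlvS   [S -> l]
oolvlvoolvlvS => oolvlvoolvlvl   [S -> l]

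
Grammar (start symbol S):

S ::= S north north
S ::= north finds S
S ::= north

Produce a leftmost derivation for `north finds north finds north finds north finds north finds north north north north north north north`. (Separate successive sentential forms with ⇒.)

S ⇒ S north north ⇒ north finds S north north ⇒ north finds north finds S north north ⇒ north finds north finds S north north north north ⇒ north finds north finds north finds S north north north north ⇒ north finds north finds north finds north finds S north north north north ⇒ north finds north finds north finds north finds north finds S north north north north ⇒ north finds north finds north finds north finds north finds S north north north north north north ⇒ north finds north finds north finds north finds north finds north north north north north north north

S ⇒ S north north   [S ::= S north north]
S north north ⇒ north finds S north north   [S ::= north finds S]
north finds S north north ⇒ north finds north finds S north north   [S ::= north finds S]
north finds north finds S north north ⇒ north finds north finds S north north north north   [S ::= S north north]
north finds north finds S north north north north ⇒ north finds north finds north finds S north north north north   [S ::= north finds S]
north finds north finds north finds S north north north north ⇒ north finds north finds north finds north finds S north north north north   [S ::= north finds S]
north finds north finds north finds north finds S north north north north ⇒ north finds north finds north finds north finds north finds S north north north north   [S ::= north finds S]
north finds north finds north finds north finds north finds S north north north north ⇒ north finds north finds north finds north finds north finds S north north north north north north   [S ::= S north north]
north finds north finds north finds north finds north finds S north north north north north north ⇒ north finds north finds north finds north finds north finds north north north north north north north   [S ::= north]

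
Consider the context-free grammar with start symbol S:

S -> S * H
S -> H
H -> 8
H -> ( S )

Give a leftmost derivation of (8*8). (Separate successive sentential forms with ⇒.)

S⇒H⇒(S)⇒(S*H)⇒(H*H)⇒(8*H)⇒(8*8)

S ⇒ H   [S -> H]
H ⇒ (S)   [H -> ( S )]
(S) ⇒ (S*H)   [S -> S * H]
(S*H) ⇒ (H*H)   [S -> H]
(H*H) ⇒ (8*H)   [H -> 8]
(8*H) ⇒ (8*8)   [H -> 8]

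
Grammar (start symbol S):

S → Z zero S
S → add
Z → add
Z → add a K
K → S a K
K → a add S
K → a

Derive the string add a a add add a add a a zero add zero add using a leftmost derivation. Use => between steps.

S => Z zero S   [S → Z zero S]
Z zero S => add a K zero S   [Z → add a K]
add a K zero S => add a a add S zero S   [K → a add S]
add a a add S zero S => add a a add Z zero S zero S   [S → Z zero S]
add a a add Z zero S zero S => add a a add add a K zero S zero S   [Z → add a K]
add a a add add a K zero S zero S => add a a add add a S a K zero S zero S   [K → S a K]
add a a add add a S a K zero S zero S => add a a add add a add a K zero S zero S   [S → add]
add a a add add a add a K zero S zero S => add a a add add a add a a zero S zero S   [K → a]
add a a add add a add a a zero S zero S => add a a add add a add a a zero add zero S   [S → add]
add a a add add a add a a zero add zero S => add a a add add a add a a zero add zero add   [S → add]

S => Z zero S => add a K zero S => add a a add S zero S => add a a add Z zero S zero S => add a a add add a K zero S zero S => add a a add add a S a K zero S zero S => add a a add add a add a K zero S zero S => add a a add add a add a a zero S zero S => add a a add add a add a a zero add zero S => add a a add add a add a a zero add zero add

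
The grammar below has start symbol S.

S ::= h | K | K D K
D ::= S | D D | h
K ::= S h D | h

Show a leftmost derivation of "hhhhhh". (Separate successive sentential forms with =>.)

S => K => ShD => KDKhD => hDKhD => hDDKhD => hhDKhD => hhhKhD => hhhhhD => hhhhhh

S => K   [S ::= K]
K => ShD   [K ::= S h D]
ShD => KDKhD   [S ::= K D K]
KDKhD => hDKhD   [K ::= h]
hDKhD => hDDKhD   [D ::= D D]
hDDKhD => hhDKhD   [D ::= h]
hhDKhD => hhhKhD   [D ::= h]
hhhKhD => hhhhhD   [K ::= h]
hhhhhD => hhhhhh   [D ::= h]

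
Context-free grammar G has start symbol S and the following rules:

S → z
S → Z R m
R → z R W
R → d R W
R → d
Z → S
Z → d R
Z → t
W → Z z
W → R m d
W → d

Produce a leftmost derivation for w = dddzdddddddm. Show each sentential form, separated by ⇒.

S ⇒ ZRm ⇒ dRRm ⇒ ddRm ⇒ dddRWm ⇒ dddzRWWm ⇒ dddzdRWWWm ⇒ dddzddRWWWWm ⇒ dddzdddWWWWm ⇒ dddzddddWWWm ⇒ dddzdddddWWm ⇒ dddzddddddWm ⇒ dddzdddddddm

S ⇒ ZRm   [S → Z R m]
ZRm ⇒ dRRm   [Z → d R]
dRRm ⇒ ddRm   [R → d]
ddRm ⇒ dddRWm   [R → d R W]
dddRWm ⇒ dddzRWWm   [R → z R W]
dddzRWWm ⇒ dddzdRWWWm   [R → d R W]
dddzdRWWWm ⇒ dddzddRWWWWm   [R → d R W]
dddzddRWWWWm ⇒ dddzdddWWWWm   [R → d]
dddzdddWWWWm ⇒ dddzddddWWWm   [W → d]
dddzddddWWWm ⇒ dddzdddddWWm   [W → d]
dddzdddddWWm ⇒ dddzddddddWm   [W → d]
dddzddddddWm ⇒ dddzdddddddm   [W → d]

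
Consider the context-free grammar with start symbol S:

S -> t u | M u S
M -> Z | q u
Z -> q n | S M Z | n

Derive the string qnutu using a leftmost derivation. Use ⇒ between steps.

S ⇒ MuS ⇒ ZuS ⇒ qnuS ⇒ qnutu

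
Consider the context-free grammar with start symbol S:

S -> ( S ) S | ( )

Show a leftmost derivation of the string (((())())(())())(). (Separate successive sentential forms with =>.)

S => (S)S   [S -> ( S ) S]
(S)S => ((S)S)S   [S -> ( S ) S]
((S)S)S => (((S)S)S)S   [S -> ( S ) S]
(((S)S)S)S => (((())S)S)S   [S -> ( )]
(((())S)S)S => (((())())S)S   [S -> ( )]
(((())())S)S => (((())())(S)S)S   [S -> ( S ) S]
(((())())(S)S)S => (((())())(())S)S   [S -> ( )]
(((())())(())S)S => (((())())(())())S   [S -> ( )]
(((())())(())())S => (((())())(())())()   [S -> ( )]

S => (S)S => ((S)S)S => (((S)S)S)S => (((())S)S)S => (((())())S)S => (((())())(S)S)S => (((())())(())S)S => (((())())(())())S => (((())())(())())()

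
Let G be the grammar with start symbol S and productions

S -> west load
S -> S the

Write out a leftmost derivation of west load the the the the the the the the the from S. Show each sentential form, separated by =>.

S => S the => S the the => S the the the => S the the the the => S the the the the the => S the the the the the the => S the the the the the the the => S the the the the the the the the => S the the the the the the the the the => west load the the the the the the the the the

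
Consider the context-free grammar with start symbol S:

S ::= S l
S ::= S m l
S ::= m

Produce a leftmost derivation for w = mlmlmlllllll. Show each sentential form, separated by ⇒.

S ⇒ Sl ⇒ Sll ⇒ Slll ⇒ Sllll ⇒ Slllll ⇒ Sllllll ⇒ Smlllllll ⇒ Smlmlllllll ⇒ Slmlmlllllll ⇒ mlmlmlllllll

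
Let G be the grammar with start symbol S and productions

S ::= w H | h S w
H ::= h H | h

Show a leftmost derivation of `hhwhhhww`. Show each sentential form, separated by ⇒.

S ⇒ hSw   [S ::= h S w]
hSw ⇒ hhSww   [S ::= h S w]
hhSww ⇒ hhwHww   [S ::= w H]
hhwHww ⇒ hhwhHww   [H ::= h H]
hhwhHww ⇒ hhwhhHww   [H ::= h H]
hhwhhHww ⇒ hhwhhhww   [H ::= h]

S⇒hSw⇒hhSww⇒hhwHww⇒hhwhHww⇒hhwhhHww⇒hhwhhhww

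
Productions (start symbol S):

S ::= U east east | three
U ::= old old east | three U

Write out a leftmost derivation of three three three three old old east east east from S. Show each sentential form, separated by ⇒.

S ⇒ U east east ⇒ three U east east ⇒ three three U east east ⇒ three three three U east east ⇒ three three three three U east east ⇒ three three three three old old east east east

S ⇒ U east east   [S ::= U east east]
U east east ⇒ three U east east   [U ::= three U]
three U east east ⇒ three three U east east   [U ::= three U]
three three U east east ⇒ three three three U east east   [U ::= three U]
three three three U east east ⇒ three three three three U east east   [U ::= three U]
three three three three U east east ⇒ three three three three old old east east east   [U ::= old old east]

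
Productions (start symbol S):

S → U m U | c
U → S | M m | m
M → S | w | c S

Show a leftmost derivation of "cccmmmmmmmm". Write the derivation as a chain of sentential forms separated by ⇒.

S ⇒ UmU ⇒ SmU ⇒ UmUmU ⇒ MmmUmU ⇒ cSmmUmU ⇒ cUmUmmUmU ⇒ cMmmUmmUmU ⇒ ccSmmUmmUmU ⇒ cccmmUmmUmU ⇒ cccmmmmmUmU ⇒ cccmmmmmmmU ⇒ cccmmmmmmmm

S ⇒ UmU   [S → U m U]
UmU ⇒ SmU   [U → S]
SmU ⇒ UmUmU   [S → U m U]
UmUmU ⇒ MmmUmU   [U → M m]
MmmUmU ⇒ cSmmUmU   [M → c S]
cSmmUmU ⇒ cUmUmmUmU   [S → U m U]
cUmUmmUmU ⇒ cMmmUmmUmU   [U → M m]
cMmmUmmUmU ⇒ ccSmmUmmUmU   [M → c S]
ccSmmUmmUmU ⇒ cccmmUmmUmU   [S → c]
cccmmUmmUmU ⇒ cccmmmmmUmU   [U → m]
cccmmmmmUmU ⇒ cccmmmmmmmU   [U → m]
cccmmmmmmmU ⇒ cccmmmmmmmm   [U → m]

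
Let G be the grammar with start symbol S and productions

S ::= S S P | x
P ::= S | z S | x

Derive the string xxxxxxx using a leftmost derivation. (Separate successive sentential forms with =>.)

S=>SSP=>SSPSP=>SSPSPSP=>xSPSPSP=>xxPSPSP=>xxxSPSP=>xxxxPSP=>xxxxxSP=>xxxxxxP=>xxxxxxx

S => SSP   [S ::= S S P]
SSP => SSPSP   [S ::= S S P]
SSPSP => SSPSPSP   [S ::= S S P]
SSPSPSP => xSPSPSP   [S ::= x]
xSPSPSP => xxPSPSP   [S ::= x]
xxPSPSP => xxxSPSP   [P ::= x]
xxxSPSP => xxxxPSP   [S ::= x]
xxxxPSP => xxxxxSP   [P ::= x]
xxxxxSP => xxxxxxP   [S ::= x]
xxxxxxP => xxxxxxx   [P ::= x]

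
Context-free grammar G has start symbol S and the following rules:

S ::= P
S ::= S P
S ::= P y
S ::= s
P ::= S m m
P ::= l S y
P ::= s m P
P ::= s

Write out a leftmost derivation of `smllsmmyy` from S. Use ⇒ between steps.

S ⇒ P   [S ::= P]
P ⇒ smP   [P ::= s m P]
smP ⇒ smlSy   [P ::= l S y]
smlSy ⇒ smlPy   [S ::= P]
smlPy ⇒ smllSyy   [P ::= l S y]
smllSyy ⇒ smllPyy   [S ::= P]
smllPyy ⇒ smllSmmyy   [P ::= S m m]
smllSmmyy ⇒ smllPmmyy   [S ::= P]
smllPmmyy ⇒ smllsmmyy   [P ::= s]

S⇒P⇒smP⇒smlSy⇒smlPy⇒smllSyy⇒smllPyy⇒smllSmmyy⇒smllPmmyy⇒smllsmmyy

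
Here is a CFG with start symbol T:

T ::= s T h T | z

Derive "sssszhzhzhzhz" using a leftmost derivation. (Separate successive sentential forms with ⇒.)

T ⇒ sThT ⇒ ssThThT ⇒ sssThThThT ⇒ ssssThThThThT ⇒ sssszhThThThT ⇒ sssszhzhThThT ⇒ sssszhzhzhThT ⇒ sssszhzhzhzhT ⇒ sssszhzhzhzhz

T ⇒ sThT   [T ::= s T h T]
sThT ⇒ ssThThT   [T ::= s T h T]
ssThThT ⇒ sssThThThT   [T ::= s T h T]
sssThThThT ⇒ ssssThThThThT   [T ::= s T h T]
ssssThThThThT ⇒ sssszhThThThT   [T ::= z]
sssszhThThThT ⇒ sssszhzhThThT   [T ::= z]
sssszhzhThThT ⇒ sssszhzhzhThT   [T ::= z]
sssszhzhzhThT ⇒ sssszhzhzhzhT   [T ::= z]
sssszhzhzhzhT ⇒ sssszhzhzhzhz   [T ::= z]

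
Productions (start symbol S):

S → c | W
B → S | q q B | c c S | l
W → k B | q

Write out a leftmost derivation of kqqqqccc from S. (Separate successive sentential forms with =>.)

S => W => kB => kqqB => kqqqqB => kqqqqccS => kqqqqccc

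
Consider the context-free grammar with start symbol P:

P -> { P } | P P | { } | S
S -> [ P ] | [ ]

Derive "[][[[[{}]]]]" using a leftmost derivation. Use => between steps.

P=>PP=>SP=>[]P=>[]S=>[][P]=>[][S]=>[][[P]]=>[][[S]]=>[][[[P]]]=>[][[[S]]]=>[][[[[P]]]]=>[][[[[{}]]]]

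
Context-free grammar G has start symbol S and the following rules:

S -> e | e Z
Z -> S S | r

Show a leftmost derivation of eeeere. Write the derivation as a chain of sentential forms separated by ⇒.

S ⇒ eZ ⇒ eSS ⇒ eeZS ⇒ eeSSS ⇒ eeeSS ⇒ eeeeZS ⇒ eeeerS ⇒ eeeere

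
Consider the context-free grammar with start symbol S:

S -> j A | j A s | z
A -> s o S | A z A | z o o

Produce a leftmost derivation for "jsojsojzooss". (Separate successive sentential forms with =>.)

S => jA   [S -> j A]
jA => jsoS   [A -> s o S]
jsoS => jsojAs   [S -> j A s]
jsojAs => jsojsoSs   [A -> s o S]
jsojsoSs => jsojsojAss   [S -> j A s]
jsojsojAss => jsojsojzooss   [A -> z o o]

S=>jA=>jsoS=>jsojAs=>jsojsoSs=>jsojsojAss=>jsojsojzooss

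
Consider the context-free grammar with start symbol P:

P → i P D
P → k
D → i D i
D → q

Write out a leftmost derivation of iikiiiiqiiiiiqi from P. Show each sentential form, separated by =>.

P => iPD   [P → i P D]
iPD => iiPDD   [P → i P D]
iiPDD => iikDD   [P → k]
iikDD => iikiDiD   [D → i D i]
iikiDiD => iikiiDiiD   [D → i D i]
iikiiDiiD => iikiiiDiiiD   [D → i D i]
iikiiiDiiiD => iikiiiiDiiiiD   [D → i D i]
iikiiiiDiiiiD => iikiiiiqiiiiD   [D → q]
iikiiiiqiiiiD => iikiiiiqiiiiiDi   [D → i D i]
iikiiiiqiiiiiDi => iikiiiiqiiiiiqi   [D → q]

P => iPD => iiPDD => iikDD => iikiDiD => iikiiDiiD => iikiiiDiiiD => iikiiiiDiiiiD => iikiiiiqiiiiD => iikiiiiqiiiiiDi => iikiiiiqiiiiiqi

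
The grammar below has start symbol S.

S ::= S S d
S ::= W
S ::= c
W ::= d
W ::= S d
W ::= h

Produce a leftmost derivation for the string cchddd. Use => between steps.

S => SSd => cSd => cWd => cSdd => cSSddd => ccSddd => ccWddd => cchddd

S => SSd   [S ::= S S d]
SSd => cSd   [S ::= c]
cSd => cWd   [S ::= W]
cWd => cSdd   [W ::= S d]
cSdd => cSSddd   [S ::= S S d]
cSSddd => ccSddd   [S ::= c]
ccSddd => ccWddd   [S ::= W]
ccWddd => cchddd   [W ::= h]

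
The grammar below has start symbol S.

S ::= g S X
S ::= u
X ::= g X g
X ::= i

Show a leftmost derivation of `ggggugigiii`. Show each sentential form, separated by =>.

S => gSX   [S ::= g S X]
gSX => ggSXX   [S ::= g S X]
ggSXX => gggSXXX   [S ::= g S X]
gggSXXX => ggggSXXXX   [S ::= g S X]
ggggSXXXX => gggguXXXX   [S ::= u]
gggguXXXX => ggggugXgXXX   [X ::= g X g]
ggggugXgXXX => ggggugigXXX   [X ::= i]
ggggugigXXX => ggggugigiXX   [X ::= i]
ggggugigiXX => ggggugigiiX   [X ::= i]
ggggugigiiX => ggggugigiii   [X ::= i]

S=>gSX=>ggSXX=>gggSXXX=>ggggSXXXX=>gggguXXXX=>ggggugXgXXX=>ggggugigXXX=>ggggugigiXX=>ggggugigiiX=>ggggugigiii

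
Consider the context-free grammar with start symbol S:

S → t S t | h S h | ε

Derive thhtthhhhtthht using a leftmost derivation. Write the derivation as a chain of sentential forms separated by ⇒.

S⇒tSt⇒thSht⇒thhShht⇒thhtSthht⇒thhttStthht⇒thhtthShtthht⇒thhtthhShhtthht⇒thhtthhhhtthht

S ⇒ tSt   [S → t S t]
tSt ⇒ thSht   [S → h S h]
thSht ⇒ thhShht   [S → h S h]
thhShht ⇒ thhtSthht   [S → t S t]
thhtSthht ⇒ thhttStthht   [S → t S t]
thhttStthht ⇒ thhtthShtthht   [S → h S h]
thhtthShtthht ⇒ thhtthhShhtthht   [S → h S h]
thhtthhShhtthht ⇒ thhtthhhhtthht   [S → ε]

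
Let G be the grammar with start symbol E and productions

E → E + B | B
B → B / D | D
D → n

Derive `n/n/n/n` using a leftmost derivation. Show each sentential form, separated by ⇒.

E⇒B⇒B/D⇒B/D/D⇒B/D/D/D⇒D/D/D/D⇒n/D/D/D⇒n/n/D/D⇒n/n/n/D⇒n/n/n/n

E ⇒ B   [E → B]
B ⇒ B/D   [B → B / D]
B/D ⇒ B/D/D   [B → B / D]
B/D/D ⇒ B/D/D/D   [B → B / D]
B/D/D/D ⇒ D/D/D/D   [B → D]
D/D/D/D ⇒ n/D/D/D   [D → n]
n/D/D/D ⇒ n/n/D/D   [D → n]
n/n/D/D ⇒ n/n/n/D   [D → n]
n/n/n/D ⇒ n/n/n/n   [D → n]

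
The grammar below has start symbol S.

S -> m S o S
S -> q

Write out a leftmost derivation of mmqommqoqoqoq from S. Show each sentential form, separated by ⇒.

S ⇒ mSoS ⇒ mmSoSoS ⇒ mmqoSoS ⇒ mmqomSoSoS ⇒ mmqommSoSoSoS ⇒ mmqommqoSoSoS ⇒ mmqommqoqoSoS ⇒ mmqommqoqoqoS ⇒ mmqommqoqoqoq

S ⇒ mSoS   [S -> m S o S]
mSoS ⇒ mmSoSoS   [S -> m S o S]
mmSoSoS ⇒ mmqoSoS   [S -> q]
mmqoSoS ⇒ mmqomSoSoS   [S -> m S o S]
mmqomSoSoS ⇒ mmqommSoSoSoS   [S -> m S o S]
mmqommSoSoSoS ⇒ mmqommqoSoSoS   [S -> q]
mmqommqoSoSoS ⇒ mmqommqoqoSoS   [S -> q]
mmqommqoqoSoS ⇒ mmqommqoqoqoS   [S -> q]
mmqommqoqoqoS ⇒ mmqommqoqoqoq   [S -> q]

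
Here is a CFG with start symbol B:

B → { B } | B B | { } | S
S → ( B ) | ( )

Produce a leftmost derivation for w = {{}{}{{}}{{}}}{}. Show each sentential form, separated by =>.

B=>BB=>{B}B=>{BB}B=>{{}B}B=>{{}BB}B=>{{}{}B}B=>{{}{}BB}B=>{{}{}{B}B}B=>{{}{}{{}}B}B=>{{}{}{{}}{B}}B=>{{}{}{{}}{{}}}B=>{{}{}{{}}{{}}}{}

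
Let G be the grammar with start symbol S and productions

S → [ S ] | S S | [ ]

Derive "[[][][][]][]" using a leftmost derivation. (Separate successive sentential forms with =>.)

S => SS => [S]S => [SS]S => [SSS]S => [SSSS]S => [[]SSS]S => [[][]SS]S => [[][][]S]S => [[][][][]]S => [[][][][]][]

S => SS   [S → S S]
SS => [S]S   [S → [ S ]]
[S]S => [SS]S   [S → S S]
[SS]S => [SSS]S   [S → S S]
[SSS]S => [SSSS]S   [S → S S]
[SSSS]S => [[]SSS]S   [S → [ ]]
[[]SSS]S => [[][]SS]S   [S → [ ]]
[[][]SS]S => [[][][]S]S   [S → [ ]]
[[][][]S]S => [[][][][]]S   [S → [ ]]
[[][][][]]S => [[][][][]][]   [S → [ ]]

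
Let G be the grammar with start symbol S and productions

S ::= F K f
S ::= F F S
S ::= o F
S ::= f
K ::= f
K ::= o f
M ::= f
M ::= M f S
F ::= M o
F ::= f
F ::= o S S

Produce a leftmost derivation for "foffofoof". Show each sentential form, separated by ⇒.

S ⇒ FFS   [S ::= F F S]
FFS ⇒ MoFS   [F ::= M o]
MoFS ⇒ foFS   [M ::= f]
foFS ⇒ foMoS   [F ::= M o]
foMoS ⇒ foMfSoS   [M ::= M f S]
foMfSoS ⇒ foffSoS   [M ::= f]
foffSoS ⇒ foffoFoS   [S ::= o F]
foffoFoS ⇒ foffoMooS   [F ::= M o]
foffoMooS ⇒ foffofooS   [M ::= f]
foffofooS ⇒ foffofoof   [S ::= f]

S⇒FFS⇒MoFS⇒foFS⇒foMoS⇒foMfSoS⇒foffSoS⇒foffoFoS⇒foffoMooS⇒foffofooS⇒foffofoof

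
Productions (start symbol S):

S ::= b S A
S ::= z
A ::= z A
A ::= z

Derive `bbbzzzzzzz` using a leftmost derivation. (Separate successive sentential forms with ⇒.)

S⇒bSA⇒bbSAA⇒bbbSAAA⇒bbbzAAA⇒bbbzzAAA⇒bbbzzzAAA⇒bbbzzzzAAA⇒bbbzzzzzAA⇒bbbzzzzzzA⇒bbbzzzzzzz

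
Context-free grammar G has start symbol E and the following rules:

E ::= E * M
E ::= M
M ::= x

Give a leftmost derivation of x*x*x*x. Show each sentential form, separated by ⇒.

E⇒E*M⇒E*M*M⇒E*M*M*M⇒M*M*M*M⇒x*M*M*M⇒x*x*M*M⇒x*x*x*M⇒x*x*x*x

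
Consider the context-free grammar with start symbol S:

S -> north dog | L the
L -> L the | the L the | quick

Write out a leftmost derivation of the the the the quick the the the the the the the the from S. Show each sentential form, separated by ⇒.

S ⇒ L the   [S -> L the]
L the ⇒ the L the the   [L -> the L the]
the L the the ⇒ the L the the the   [L -> L the]
the L the the the ⇒ the L the the the the   [L -> L the]
the L the the the the ⇒ the the L the the the the the   [L -> the L the]
the the L the the the the the ⇒ the the the L the the the the the the   [L -> the L the]
the the the L the the the the the the ⇒ the the the L the the the the the the the   [L -> L the]
the the the L the the the the the the the ⇒ the the the the L the the the the the the the the   [L -> the L the]
the the the the L the the the the the the the the ⇒ the the the the quick the the the the the the the the   [L -> quick]

S ⇒ L the ⇒ the L the the ⇒ the L the the the ⇒ the L the the the the ⇒ the the L the the the the the ⇒ the the the L the the the the the the ⇒ the the the L the the the the the the the ⇒ the the the the L the the the the the the the the ⇒ the the the the quick the the the the the the the the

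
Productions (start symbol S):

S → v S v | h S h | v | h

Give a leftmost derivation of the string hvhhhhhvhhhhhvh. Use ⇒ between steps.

S ⇒ hSh   [S → h S h]
hSh ⇒ hvSvh   [S → v S v]
hvSvh ⇒ hvhShvh   [S → h S h]
hvhShvh ⇒ hvhhShhvh   [S → h S h]
hvhhShhvh ⇒ hvhhhShhhvh   [S → h S h]
hvhhhShhhvh ⇒ hvhhhhShhhhvh   [S → h S h]
hvhhhhShhhhvh ⇒ hvhhhhhShhhhhvh   [S → h S h]
hvhhhhhShhhhhvh ⇒ hvhhhhhvhhhhhvh   [S → v]

S⇒hSh⇒hvSvh⇒hvhShvh⇒hvhhShhvh⇒hvhhhShhhvh⇒hvhhhhShhhhvh⇒hvhhhhhShhhhhvh⇒hvhhhhhvhhhhhvh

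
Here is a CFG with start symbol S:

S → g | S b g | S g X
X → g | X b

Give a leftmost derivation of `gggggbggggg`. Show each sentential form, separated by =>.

S => SgX => SgXgX => SbggXgX => SgXbggXgX => SgXgXbggXgX => ggXgXbggXgX => ggggXbggXgX => gggggbggXgX => gggggbggggX => gggggbggggg

S => SgX   [S → S g X]
SgX => SgXgX   [S → S g X]
SgXgX => SbggXgX   [S → S b g]
SbggXgX => SgXbggXgX   [S → S g X]
SgXbggXgX => SgXgXbggXgX   [S → S g X]
SgXgXbggXgX => ggXgXbggXgX   [S → g]
ggXgXbggXgX => ggggXbggXgX   [X → g]
ggggXbggXgX => gggggbggXgX   [X → g]
gggggbggXgX => gggggbggggX   [X → g]
gggggbggggX => gggggbggggg   [X → g]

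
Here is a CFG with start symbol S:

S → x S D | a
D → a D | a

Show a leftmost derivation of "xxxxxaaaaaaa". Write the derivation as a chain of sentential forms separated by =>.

S => xSD   [S → x S D]
xSD => xxSDD   [S → x S D]
xxSDD => xxxSDDD   [S → x S D]
xxxSDDD => xxxxSDDDD   [S → x S D]
xxxxSDDDD => xxxxxSDDDDD   [S → x S D]
xxxxxSDDDDD => xxxxxaDDDDD   [S → a]
xxxxxaDDDDD => xxxxxaaDDDDD   [D → a D]
xxxxxaaDDDDD => xxxxxaaaDDDD   [D → a]
xxxxxaaaDDDD => xxxxxaaaaDDD   [D → a]
xxxxxaaaaDDD => xxxxxaaaaaDD   [D → a]
xxxxxaaaaaDD => xxxxxaaaaaaD   [D → a]
xxxxxaaaaaaD => xxxxxaaaaaaa   [D → a]

S => xSD => xxSDD => xxxSDDD => xxxxSDDDD => xxxxxSDDDDD => xxxxxaDDDDD => xxxxxaaDDDDD => xxxxxaaaDDDD => xxxxxaaaaDDD => xxxxxaaaaaDD => xxxxxaaaaaaD => xxxxxaaaaaaa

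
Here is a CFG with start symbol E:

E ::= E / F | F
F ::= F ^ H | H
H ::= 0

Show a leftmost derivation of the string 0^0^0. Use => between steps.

E => F   [E ::= F]
F => F^H   [F ::= F ^ H]
F^H => F^H^H   [F ::= F ^ H]
F^H^H => H^H^H   [F ::= H]
H^H^H => 0^H^H   [H ::= 0]
0^H^H => 0^0^H   [H ::= 0]
0^0^H => 0^0^0   [H ::= 0]

E=>F=>F^H=>F^H^H=>H^H^H=>0^H^H=>0^0^H=>0^0^0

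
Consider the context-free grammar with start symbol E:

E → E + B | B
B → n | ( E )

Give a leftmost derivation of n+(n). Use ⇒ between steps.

E ⇒ E+B   [E → E + B]
E+B ⇒ B+B   [E → B]
B+B ⇒ n+B   [B → n]
n+B ⇒ n+(E)   [B → ( E )]
n+(E) ⇒ n+(B)   [E → B]
n+(B) ⇒ n+(n)   [B → n]

E⇒E+B⇒B+B⇒n+B⇒n+(E)⇒n+(B)⇒n+(n)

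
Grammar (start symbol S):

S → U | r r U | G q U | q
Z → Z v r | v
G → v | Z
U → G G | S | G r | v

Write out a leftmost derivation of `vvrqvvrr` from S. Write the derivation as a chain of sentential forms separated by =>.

S => GqU   [S → G q U]
GqU => ZqU   [G → Z]
ZqU => ZvrqU   [Z → Z v r]
ZvrqU => vvrqU   [Z → v]
vvrqU => vvrqGr   [U → G r]
vvrqGr => vvrqZr   [G → Z]
vvrqZr => vvrqZvrr   [Z → Z v r]
vvrqZvrr => vvrqvvrr   [Z → v]

S => GqU => ZqU => ZvrqU => vvrqU => vvrqGr => vvrqZr => vvrqZvrr => vvrqvvrr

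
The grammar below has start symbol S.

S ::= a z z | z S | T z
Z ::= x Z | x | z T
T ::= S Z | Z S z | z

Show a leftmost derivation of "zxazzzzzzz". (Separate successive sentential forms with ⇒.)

S ⇒ Tz ⇒ SZz ⇒ zSZz ⇒ zTzZz ⇒ zZSzzZz ⇒ zxSzzZz ⇒ zxazzzzZz ⇒ zxazzzzzTz ⇒ zxazzzzzzz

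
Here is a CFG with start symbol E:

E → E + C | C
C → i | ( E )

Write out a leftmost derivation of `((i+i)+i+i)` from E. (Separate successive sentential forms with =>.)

E => C   [E → C]
C => (E)   [C → ( E )]
(E) => (E+C)   [E → E + C]
(E+C) => (E+C+C)   [E → E + C]
(E+C+C) => (C+C+C)   [E → C]
(C+C+C) => ((E)+C+C)   [C → ( E )]
((E)+C+C) => ((E+C)+C+C)   [E → E + C]
((E+C)+C+C) => ((C+C)+C+C)   [E → C]
((C+C)+C+C) => ((i+C)+C+C)   [C → i]
((i+C)+C+C) => ((i+i)+C+C)   [C → i]
((i+i)+C+C) => ((i+i)+i+C)   [C → i]
((i+i)+i+C) => ((i+i)+i+i)   [C → i]

E=>C=>(E)=>(E+C)=>(E+C+C)=>(C+C+C)=>((E)+C+C)=>((E+C)+C+C)=>((C+C)+C+C)=>((i+C)+C+C)=>((i+i)+C+C)=>((i+i)+i+C)=>((i+i)+i+i)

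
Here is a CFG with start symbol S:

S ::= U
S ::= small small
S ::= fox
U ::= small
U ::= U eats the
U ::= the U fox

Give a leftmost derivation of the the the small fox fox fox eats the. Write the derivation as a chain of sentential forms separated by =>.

S => U   [S ::= U]
U => U eats the   [U ::= U eats the]
U eats the => the U fox eats the   [U ::= the U fox]
the U fox eats the => the the U fox fox eats the   [U ::= the U fox]
the the U fox fox eats the => the the the U fox fox fox eats the   [U ::= the U fox]
the the the U fox fox fox eats the => the the the small fox fox fox eats the   [U ::= small]

S => U => U eats the => the U fox eats the => the the U fox fox eats the => the the the U fox fox fox eats the => the the the small fox fox fox eats the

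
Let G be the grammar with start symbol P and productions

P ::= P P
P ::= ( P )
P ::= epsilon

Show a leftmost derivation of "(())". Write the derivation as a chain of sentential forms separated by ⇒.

P⇒PP⇒(P)P⇒(PP)P⇒(PPP)P⇒((P)PP)P⇒(()PP)P⇒(()P)P⇒(())P⇒(())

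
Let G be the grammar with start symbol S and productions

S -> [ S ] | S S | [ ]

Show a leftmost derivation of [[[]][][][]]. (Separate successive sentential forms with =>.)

S => [S]   [S -> [ S ]]
[S] => [SS]   [S -> S S]
[SS] => [[S]S]   [S -> [ S ]]
[[S]S] => [[[]]S]   [S -> [ ]]
[[[]]S] => [[[]]SS]   [S -> S S]
[[[]]SS] => [[[]]SSS]   [S -> S S]
[[[]]SSS] => [[[]][]SS]   [S -> [ ]]
[[[]][]SS] => [[[]][][]S]   [S -> [ ]]
[[[]][][]S] => [[[]][][][]]   [S -> [ ]]

S => [S] => [SS] => [[S]S] => [[[]]S] => [[[]]SS] => [[[]]SSS] => [[[]][]SS] => [[[]][][]S] => [[[]][][][]]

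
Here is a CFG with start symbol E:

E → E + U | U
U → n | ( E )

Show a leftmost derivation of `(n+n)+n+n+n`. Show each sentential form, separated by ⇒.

E ⇒ E+U ⇒ E+U+U ⇒ E+U+U+U ⇒ U+U+U+U ⇒ (E)+U+U+U ⇒ (E+U)+U+U+U ⇒ (U+U)+U+U+U ⇒ (n+U)+U+U+U ⇒ (n+n)+U+U+U ⇒ (n+n)+n+U+U ⇒ (n+n)+n+n+U ⇒ (n+n)+n+n+n

E ⇒ E+U   [E → E + U]
E+U ⇒ E+U+U   [E → E + U]
E+U+U ⇒ E+U+U+U   [E → E + U]
E+U+U+U ⇒ U+U+U+U   [E → U]
U+U+U+U ⇒ (E)+U+U+U   [U → ( E )]
(E)+U+U+U ⇒ (E+U)+U+U+U   [E → E + U]
(E+U)+U+U+U ⇒ (U+U)+U+U+U   [E → U]
(U+U)+U+U+U ⇒ (n+U)+U+U+U   [U → n]
(n+U)+U+U+U ⇒ (n+n)+U+U+U   [U → n]
(n+n)+U+U+U ⇒ (n+n)+n+U+U   [U → n]
(n+n)+n+U+U ⇒ (n+n)+n+n+U   [U → n]
(n+n)+n+n+U ⇒ (n+n)+n+n+n   [U → n]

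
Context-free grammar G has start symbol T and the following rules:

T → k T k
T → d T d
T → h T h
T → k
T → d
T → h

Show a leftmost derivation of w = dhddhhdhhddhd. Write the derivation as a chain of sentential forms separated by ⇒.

T ⇒ dTd ⇒ dhThd ⇒ dhdTdhd ⇒ dhddTddhd ⇒ dhddhThddhd ⇒ dhddhhThhddhd ⇒ dhddhhdhhddhd

T ⇒ dTd   [T → d T d]
dTd ⇒ dhThd   [T → h T h]
dhThd ⇒ dhdTdhd   [T → d T d]
dhdTdhd ⇒ dhddTddhd   [T → d T d]
dhddTddhd ⇒ dhddhThddhd   [T → h T h]
dhddhThddhd ⇒ dhddhhThhddhd   [T → h T h]
dhddhhThhddhd ⇒ dhddhhdhhddhd   [T → d]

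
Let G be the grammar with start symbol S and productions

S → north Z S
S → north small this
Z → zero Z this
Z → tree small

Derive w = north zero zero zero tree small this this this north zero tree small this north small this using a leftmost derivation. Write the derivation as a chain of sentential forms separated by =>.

S => north Z S => north zero Z this S => north zero zero Z this this S => north zero zero zero Z this this this S => north zero zero zero tree small this this this S => north zero zero zero tree small this this this north Z S => north zero zero zero tree small this this this north zero Z this S => north zero zero zero tree small this this this north zero tree small this S => north zero zero zero tree small this this this north zero tree small this north small this

S => north Z S   [S → north Z S]
north Z S => north zero Z this S   [Z → zero Z this]
north zero Z this S => north zero zero Z this this S   [Z → zero Z this]
north zero zero Z this this S => north zero zero zero Z this this this S   [Z → zero Z this]
north zero zero zero Z this this this S => north zero zero zero tree small this this this S   [Z → tree small]
north zero zero zero tree small this this this S => north zero zero zero tree small this this this north Z S   [S → north Z S]
north zero zero zero tree small this this this north Z S => north zero zero zero tree small this this this north zero Z this S   [Z → zero Z this]
north zero zero zero tree small this this this north zero Z this S => north zero zero zero tree small this this this north zero tree small this S   [Z → tree small]
north zero zero zero tree small this this this north zero tree small this S => north zero zero zero tree small this this this north zero tree small this north small this   [S → north small this]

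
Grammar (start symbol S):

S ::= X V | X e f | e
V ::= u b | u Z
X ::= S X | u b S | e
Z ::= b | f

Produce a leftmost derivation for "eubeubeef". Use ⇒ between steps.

S ⇒ Xef   [S ::= X e f]
Xef ⇒ SXef   [X ::= S X]
SXef ⇒ XVXef   [S ::= X V]
XVXef ⇒ SXVXef   [X ::= S X]
SXVXef ⇒ XVXVXef   [S ::= X V]
XVXVXef ⇒ eVXVXef   [X ::= e]
eVXVXef ⇒ eubXVXef   [V ::= u b]
eubXVXef ⇒ eubeVXef   [X ::= e]
eubeVXef ⇒ eubeubXef   [V ::= u b]
eubeubXef ⇒ eubeubeef   [X ::= e]

S⇒Xef⇒SXef⇒XVXef⇒SXVXef⇒XVXVXef⇒eVXVXef⇒eubXVXef⇒eubeVXef⇒eubeubXef⇒eubeubeef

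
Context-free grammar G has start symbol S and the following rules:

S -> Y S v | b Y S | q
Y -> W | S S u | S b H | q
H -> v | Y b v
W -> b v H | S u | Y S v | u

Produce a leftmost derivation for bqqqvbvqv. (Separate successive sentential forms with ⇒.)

S ⇒ bYS ⇒ bqS ⇒ bqYSv ⇒ bqSbHSv ⇒ bqYSvbHSv ⇒ bqqSvbHSv ⇒ bqqqvbHSv ⇒ bqqqvbvSv ⇒ bqqqvbvqv

S ⇒ bYS   [S -> b Y S]
bYS ⇒ bqS   [Y -> q]
bqS ⇒ bqYSv   [S -> Y S v]
bqYSv ⇒ bqSbHSv   [Y -> S b H]
bqSbHSv ⇒ bqYSvbHSv   [S -> Y S v]
bqYSvbHSv ⇒ bqqSvbHSv   [Y -> q]
bqqSvbHSv ⇒ bqqqvbHSv   [S -> q]
bqqqvbHSv ⇒ bqqqvbvSv   [H -> v]
bqqqvbvSv ⇒ bqqqvbvqv   [S -> q]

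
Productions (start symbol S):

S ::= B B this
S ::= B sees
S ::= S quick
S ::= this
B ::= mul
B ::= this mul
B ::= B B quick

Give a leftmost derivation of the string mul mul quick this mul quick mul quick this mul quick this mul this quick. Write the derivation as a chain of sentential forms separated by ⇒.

S ⇒ S quick   [S ::= S quick]
S quick ⇒ B B this quick   [S ::= B B this]
B B this quick ⇒ B B quick B this quick   [B ::= B B quick]
B B quick B this quick ⇒ B B quick B quick B this quick   [B ::= B B quick]
B B quick B quick B this quick ⇒ B B quick B quick B quick B this quick   [B ::= B B quick]
B B quick B quick B quick B this quick ⇒ B B quick B quick B quick B quick B this quick   [B ::= B B quick]
B B quick B quick B quick B quick B this quick ⇒ mul B quick B quick B quick B quick B this quick   [B ::= mul]
mul B quick B quick B quick B quick B this quick ⇒ mul mul quick B quick B quick B quick B this quick   [B ::= mul]
mul mul quick B quick B quick B quick B this quick ⇒ mul mul quick this mul quick B quick B quick B this quick   [B ::= this mul]
mul mul quick this mul quick B quick B quick B this quick ⇒ mul mul quick this mul quick mul quick B quick B this quick   [B ::= mul]
mul mul quick this mul quick mul quick B quick B this quick ⇒ mul mul quick this mul quick mul quick this mul quick B this quick   [B ::= this mul]
mul mul quick this mul quick mul quick this mul quick B this quick ⇒ mul mul quick this mul quick mul quick this mul quick this mul this quick   [B ::= this mul]

S ⇒ S quick ⇒ B B this quick ⇒ B B quick B this quick ⇒ B B quick B quick B this quick ⇒ B B quick B quick B quick B this quick ⇒ B B quick B quick B quick B quick B this quick ⇒ mul B quick B quick B quick B quick B this quick ⇒ mul mul quick B quick B quick B quick B this quick ⇒ mul mul quick this mul quick B quick B quick B this quick ⇒ mul mul quick this mul quick mul quick B quick B this quick ⇒ mul mul quick this mul quick mul quick this mul quick B this quick ⇒ mul mul quick this mul quick mul quick this mul quick this mul this quick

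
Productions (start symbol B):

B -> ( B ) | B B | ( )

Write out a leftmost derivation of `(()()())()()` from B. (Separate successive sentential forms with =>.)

B => BB   [B -> B B]
BB => BBB   [B -> B B]
BBB => (B)BB   [B -> ( B )]
(B)BB => (BB)BB   [B -> B B]
(BB)BB => (BBB)BB   [B -> B B]
(BBB)BB => (()BB)BB   [B -> ( )]
(()BB)BB => (()()B)BB   [B -> ( )]
(()()B)BB => (()()())BB   [B -> ( )]
(()()())BB => (()()())()B   [B -> ( )]
(()()())()B => (()()())()()   [B -> ( )]

B=>BB=>BBB=>(B)BB=>(BB)BB=>(BBB)BB=>(()BB)BB=>(()()B)BB=>(()()())BB=>(()()())()B=>(()()())()()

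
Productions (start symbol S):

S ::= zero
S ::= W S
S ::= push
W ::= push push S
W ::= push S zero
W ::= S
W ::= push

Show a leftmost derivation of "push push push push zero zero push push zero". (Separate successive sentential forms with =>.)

S => W S => S S => W S S => push push S S S => push push W S S S => push push push S zero S S S => push push push W S zero S S S => push push push push S zero S S S => push push push push zero zero S S S => push push push push zero zero push S S => push push push push zero zero push push S => push push push push zero zero push push zero

S => W S   [S ::= W S]
W S => S S   [W ::= S]
S S => W S S   [S ::= W S]
W S S => push push S S S   [W ::= push push S]
push push S S S => push push W S S S   [S ::= W S]
push push W S S S => push push push S zero S S S   [W ::= push S zero]
push push push S zero S S S => push push push W S zero S S S   [S ::= W S]
push push push W S zero S S S => push push push push S zero S S S   [W ::= push]
push push push push S zero S S S => push push push push zero zero S S S   [S ::= zero]
push push push push zero zero S S S => push push push push zero zero push S S   [S ::= push]
push push push push zero zero push S S => push push push push zero zero push push S   [S ::= push]
push push push push zero zero push push S => push push push push zero zero push push zero   [S ::= zero]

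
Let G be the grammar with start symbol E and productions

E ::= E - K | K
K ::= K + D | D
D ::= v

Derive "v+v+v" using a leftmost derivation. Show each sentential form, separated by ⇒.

E ⇒ K ⇒ K+D ⇒ K+D+D ⇒ D+D+D ⇒ v+D+D ⇒ v+v+D ⇒ v+v+v

E ⇒ K   [E ::= K]
K ⇒ K+D   [K ::= K + D]
K+D ⇒ K+D+D   [K ::= K + D]
K+D+D ⇒ D+D+D   [K ::= D]
D+D+D ⇒ v+D+D   [D ::= v]
v+D+D ⇒ v+v+D   [D ::= v]
v+v+D ⇒ v+v+v   [D ::= v]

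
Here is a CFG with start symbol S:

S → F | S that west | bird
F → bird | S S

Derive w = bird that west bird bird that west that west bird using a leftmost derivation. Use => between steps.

S => F   [S → F]
F => S S   [F → S S]
S S => F S   [S → F]
F S => S S S   [F → S S]
S S S => S that west S S   [S → S that west]
S that west S S => F that west S S   [S → F]
F that west S S => bird that west S S   [F → bird]
bird that west S S => bird that west F S   [S → F]
bird that west F S => bird that west S S S   [F → S S]
bird that west S S S => bird that west bird S S   [S → bird]
bird that west bird S S => bird that west bird S that west S   [S → S that west]
bird that west bird S that west S => bird that west bird S that west that west S   [S → S that west]
bird that west bird S that west that west S => bird that west bird bird that west that west S   [S → bird]
bird that west bird bird that west that west S => bird that west bird bird that west that west bird   [S → bird]

S => F => S S => F S => S S S => S that west S S => F that west S S => bird that west S S => bird that west F S => bird that west S S S => bird that west bird S S => bird that west bird S that west S => bird that west bird S that west that west S => bird that west bird bird that west that west S => bird that west bird bird that west that west bird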